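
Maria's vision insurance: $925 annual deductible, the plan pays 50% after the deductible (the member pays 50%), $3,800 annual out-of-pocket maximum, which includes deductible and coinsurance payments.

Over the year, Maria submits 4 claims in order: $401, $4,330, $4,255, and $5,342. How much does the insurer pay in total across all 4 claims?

Claim 1 ($401): fully absorbed by the deductible. Member owes $401 (running OOP $401). Insurer: $401 − $401 = $0.
Claim 2 ($4,330): $524 finishes the deductible; $3,806 goes to coinsurance; 50% of $3,806 = $1,903. Member owes $2,427 (running OOP $2,828). Plan pays $4,330 − $2,427 = $1,903.
Claim 3 ($4,255): 50% coinsurance on $4,255 = $2,127.50. OOP would hit $4,955.50 > $3,800, so the cap limits the member to $3,800 − $2,828 = $972. Plan pays $4,255 − $972 = $3,283.
Claim 4 ($5,342): 50% coinsurance on $5,342 = $2,671. Adding that to $3,800 gives $6,471, past the $3,800 cap; member pays only $3,800 − $3,800 = $0. Plan pays $5,342 − $0 = $5,342.
Insurer total: $0 + $1,903 + $3,283 + $5,342 = $10,528.

$10,528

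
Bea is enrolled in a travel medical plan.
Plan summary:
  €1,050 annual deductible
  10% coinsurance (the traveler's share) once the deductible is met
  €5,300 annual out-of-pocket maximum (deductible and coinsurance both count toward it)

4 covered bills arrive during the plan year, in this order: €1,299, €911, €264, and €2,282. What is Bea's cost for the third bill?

Claim 1 (€1,299): deductible takes €1,050, €249 remains; 10% of €249 = €24.90. Traveler owes €1,074.90 (running OOP €1,074.90).
Claim 2 (€911): deductible met; 10% of €911 = €91.10. Cost to traveler: €91.10. OOP to date €1,166.
Claim 3 (€264): deductible already satisfied, so traveler's share is 10% × €264 = €26.40. Traveler pays €26.40; OOP now €1,192.40.

€26.40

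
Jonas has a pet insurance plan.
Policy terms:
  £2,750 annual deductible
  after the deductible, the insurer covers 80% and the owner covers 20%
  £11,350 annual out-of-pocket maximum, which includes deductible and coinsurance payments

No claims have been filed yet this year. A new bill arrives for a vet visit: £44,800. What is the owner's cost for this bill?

Nothing has been paid toward the £2,750 deductible, so the first £2,750 of this charge is applied there.
The remaining £42,050 (= £44,800 − £2,750) moves to coinsurance.
Owner's 20% share of £42,050 is £8,410.
So the owner owes £2,750 + £8,410 = £11,160 before any cap.
Cumulative spending £0 + £11,160 = £11,160 stays under the £11,350 maximum.

£11,160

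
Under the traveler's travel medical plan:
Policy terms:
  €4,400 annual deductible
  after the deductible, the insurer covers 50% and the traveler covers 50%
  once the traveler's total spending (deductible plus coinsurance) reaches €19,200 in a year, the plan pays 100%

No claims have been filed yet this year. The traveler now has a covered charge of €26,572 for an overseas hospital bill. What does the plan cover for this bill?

Deductible not yet touched, so the first €4,400 of the bill goes to the deductible.
That leaves €26,572 − €4,400 = €22,172 for coinsurance.
Coinsurance: €22,172 × 50% = €11,086.
So the traveler owes €4,400 + €11,086 = €15,486 before any cap.
Year-to-date out-of-pocket becomes €0 + €15,486 = €15,486, still under the €19,200 maximum, so no cap applies.
The plan picks up €26,572 − €15,486 = €11,086.

€11,086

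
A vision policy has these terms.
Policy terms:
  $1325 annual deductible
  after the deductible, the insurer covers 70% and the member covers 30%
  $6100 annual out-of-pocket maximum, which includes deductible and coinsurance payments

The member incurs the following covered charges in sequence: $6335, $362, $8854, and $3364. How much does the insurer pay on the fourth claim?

$2856.80

#1 ($6335): deductible takes $1325, $5010 remains; coinsurance $5010 × 30% = $1503. Member pays $2828; OOP now $2828. Insurer: $6335 − $2828 = $3507.
#2 ($362): deductible already satisfied, so member's share is 30% × $362 = $108.60. Cost to member: $108.60. OOP to date $2936.60. Insurer: $362 − $108.60 = $253.40.
#3 ($8854): deductible already satisfied, so member's share is 30% × $8854 = $2656.20. Member owes $2656.20 (running OOP $5592.80). Insurer: $8854 − $2656.20 = $6197.80.
#4 ($3364): deductible already satisfied, so member's share is 30% × $3364 = $1009.20. OOP would hit $6602 > $6100, so the cap limits the member to $6100 − $5592.80 = $507.20. Plan pays $3364 − $507.20 = $2856.80.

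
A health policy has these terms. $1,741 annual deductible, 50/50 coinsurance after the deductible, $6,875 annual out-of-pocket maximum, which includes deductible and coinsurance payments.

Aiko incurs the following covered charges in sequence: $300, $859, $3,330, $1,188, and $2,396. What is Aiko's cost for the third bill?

$1,956

Bill 1, $300: all of it applies to the deductible. Patient pays $300; OOP now $300.
Bill 2, $859: fully absorbed by the deductible. Patient pays $859; OOP now $1,159.
Bill 3, $3,330: $582 to deductible, leaving $2,748; 50% of $2,748 = $1,374. Cost to patient: $1,956. OOP to date $3,115.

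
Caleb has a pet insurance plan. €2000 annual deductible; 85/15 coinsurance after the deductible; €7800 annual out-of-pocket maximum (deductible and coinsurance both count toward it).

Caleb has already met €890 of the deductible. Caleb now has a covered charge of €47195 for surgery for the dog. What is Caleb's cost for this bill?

Remaining deductible: €2000 − €890 = €1110.
That leaves €47195 − €1110 = €46085 for coinsurance.
Coinsurance: €46085 × 15% = €6912.75.
Owner responsibility before any cap: €1110 + €6912.75 = €8022.75.
Adding €8022.75 to the €890 already spent would give €8912.75, which exceeds the €7800 cap; the owner pays just €7800 − €890 = €6910.

€6910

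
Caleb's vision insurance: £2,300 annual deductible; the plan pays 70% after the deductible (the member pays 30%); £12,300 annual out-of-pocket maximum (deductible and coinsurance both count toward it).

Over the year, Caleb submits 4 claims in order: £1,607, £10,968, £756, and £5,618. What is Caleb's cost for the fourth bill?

£1,685.40

#1 (£1,607): entire amount goes to the deductible. Member owes £1,607 (running OOP £1,607).
#2 (£10,968): £693 finishes the deductible; £10,275 goes to coinsurance; member's 30% is £3,082.50. Member pays £3,775.50; OOP now £5,382.50.
#3 (£756): deductible met; 30% of £756 = £226.80. Cost to member: £226.80. OOP to date £5,609.30.
#4 (£5,618): deductible met; 30% of £5,618 = £1,685.40. Member owes £1,685.40 (running OOP £7,294.70).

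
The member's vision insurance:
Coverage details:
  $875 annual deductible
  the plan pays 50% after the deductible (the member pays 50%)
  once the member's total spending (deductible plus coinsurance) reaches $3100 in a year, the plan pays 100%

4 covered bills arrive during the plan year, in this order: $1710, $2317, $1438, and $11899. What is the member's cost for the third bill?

$649

Claim 1 — $1710: $875 finishes the deductible; $835 goes to coinsurance; coinsurance $835 × 50% = $417.50. Cost to member: $1292.50. OOP to date $1292.50.
Claim 2 — $2317: deductible met; 50% of $2317 = $1158.50. Member pays $1158.50; OOP now $2451.
Claim 3 — $1438: deductible already satisfied, so member's share is 50% × $1438 = $719. Adding that to $2451 gives $3170, past the $3100 cap; member pays only $3100 − $2451 = $649.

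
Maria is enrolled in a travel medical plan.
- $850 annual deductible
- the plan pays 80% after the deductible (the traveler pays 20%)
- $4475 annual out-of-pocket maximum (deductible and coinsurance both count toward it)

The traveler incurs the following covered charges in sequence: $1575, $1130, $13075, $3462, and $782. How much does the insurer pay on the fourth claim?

#1 ($1575): $850 finishes the deductible; $725 goes to coinsurance; coinsurance $725 × 20% = $145. Cost to traveler: $995. OOP to date $995. Plan pays $1575 − $995 = $580.
#2 ($1130): deductible already satisfied, so traveler's share is 20% × $1130 = $226. Traveler pays $226; OOP now $1221. Insurer: $1130 − $226 = $904.
#3 ($13075): deductible met; 20% of $13075 = $2615. Cost to traveler: $2615. OOP to date $3836. Insurer: $13075 − $2615 = $10460.
#4 ($3462): deductible met; 20% of $3462 = $692.40. OOP would hit $4528.40 > $4475, so the cap limits the traveler to $4475 − $3836 = $639. Insurer: $3462 − $639 = $2823.

$2823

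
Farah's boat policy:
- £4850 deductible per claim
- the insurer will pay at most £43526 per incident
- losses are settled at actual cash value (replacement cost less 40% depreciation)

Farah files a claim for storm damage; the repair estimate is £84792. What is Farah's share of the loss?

£41266

Depreciate 40%: the covered value is £84792 × 0.6 = £50875.20.
After the deductible, £50875.20 − £4850 = £46025.20 remains.
Since £46025.20 > £43526, the payout is capped at £43526.
Owner's share is the uncovered remainder: £84792 − £43526 = £41266.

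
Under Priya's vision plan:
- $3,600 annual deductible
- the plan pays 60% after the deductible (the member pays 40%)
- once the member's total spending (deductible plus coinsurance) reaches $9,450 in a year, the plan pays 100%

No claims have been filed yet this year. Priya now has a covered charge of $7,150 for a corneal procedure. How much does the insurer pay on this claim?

Nothing has been paid toward the $3,600 deductible, so the first $3,600 of this charge is applied there.
The remaining $3,550 (= $7,150 − $3,600) moves to coinsurance.
Member's 40% share of $3,550 is $1,420.
Member responsibility before any cap: $3,600 + $1,420 = $5,020.
Total out-of-pocket so far would be $0 + $5,020 = $5,020, below the $9,450 cap — no reduction.
The insurer covers the remainder: $7,150 − $5,020 = $2,130.

$2,130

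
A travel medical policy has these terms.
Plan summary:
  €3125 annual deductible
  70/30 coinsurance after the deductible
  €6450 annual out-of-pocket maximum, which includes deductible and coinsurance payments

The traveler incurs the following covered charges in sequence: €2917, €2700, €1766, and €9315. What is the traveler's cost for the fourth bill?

€2047.60

Claim 1 — €2917: all of it applies to the deductible. Cost to traveler: €2917. OOP to date €2917.
Claim 2 — €2700: €208 finishes the deductible; €2492 goes to coinsurance; 30% of €2492 = €747.60. Traveler pays €955.60; OOP now €3872.60.
Claim 3 — €1766: deductible met; 30% of €1766 = €529.80. Traveler pays €529.80; OOP now €4402.40.
Claim 4 — €9315: 30% coinsurance on €9315 = €2794.50. That would push OOP to €7196.90, over the €6450 cap, so traveler pays €6450 − €4402.40 = €2047.60.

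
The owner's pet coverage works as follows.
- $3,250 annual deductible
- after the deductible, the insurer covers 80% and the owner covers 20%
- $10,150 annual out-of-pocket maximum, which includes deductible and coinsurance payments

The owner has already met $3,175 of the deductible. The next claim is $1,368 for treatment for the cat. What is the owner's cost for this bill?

$333.60

Remaining deductible: $3,250 − $3,175 = $75.
That leaves $1,368 − $75 = $1,293 for coinsurance.
Owner's 20% share of $1,293 is $258.60.
So the owner owes $75 + $258.60 = $333.60 before any cap.
Cumulative spending $3,175 + $333.60 = $3,508.60 stays under the $10,150 maximum.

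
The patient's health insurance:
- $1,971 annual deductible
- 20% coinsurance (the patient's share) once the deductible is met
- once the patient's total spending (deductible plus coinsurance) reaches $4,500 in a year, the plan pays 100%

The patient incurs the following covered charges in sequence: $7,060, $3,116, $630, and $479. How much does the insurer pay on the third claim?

$504

Claim 1 ($7,060): deductible takes $1,971, $5,089 remains; patient's 20% is $1,017.80. Cost to patient: $2,988.80. OOP to date $2,988.80. Plan pays $7,060 − $2,988.80 = $4,071.20.
Claim 2 ($3,116): 20% coinsurance on $3,116 = $623.20. Cost to patient: $623.20. OOP to date $3,612. Plan pays $3,116 − $623.20 = $2,492.80.
Claim 3 ($630): 20% coinsurance on $630 = $126. Cost to patient: $126. OOP to date $3,738. Plan pays $630 − $126 = $504.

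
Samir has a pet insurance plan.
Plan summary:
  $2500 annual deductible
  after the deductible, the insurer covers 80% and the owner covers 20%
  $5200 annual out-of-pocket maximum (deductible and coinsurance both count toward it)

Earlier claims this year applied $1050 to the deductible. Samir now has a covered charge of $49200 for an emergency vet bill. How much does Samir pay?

$1050 of the $2500 deductible is already met, leaving $1450.
After the $1450 deductible portion, $49200 − $1450 = $47750 is subject to coinsurance.
Owner's 20% share of $47750 is $9550.
So the owner owes $1450 + $9550 = $11000 before any cap.
Adding $11000 to the $1050 already spent would give $12050, which exceeds the $5200 cap; the owner pays just $5200 − $1050 = $4150.

$4150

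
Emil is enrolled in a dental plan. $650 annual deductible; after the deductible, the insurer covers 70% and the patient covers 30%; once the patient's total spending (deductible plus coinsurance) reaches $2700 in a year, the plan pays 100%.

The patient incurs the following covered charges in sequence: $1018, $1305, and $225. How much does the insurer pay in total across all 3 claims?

Claim 1 ($1018): deductible takes $650, $368 remains; patient's 30% is $110.40. Patient pays $760.40; OOP now $760.40. Plan pays $1018 − $760.40 = $257.60.
Claim 2 ($1305): deductible met; 30% of $1305 = $391.50. Patient owes $391.50 (running OOP $1151.90). Insurer: $1305 − $391.50 = $913.50.
Claim 3 ($225): 30% coinsurance on $225 = $67.50. Patient owes $67.50 (running OOP $1219.40). Plan pays $225 − $67.50 = $157.50.
Insurer total: $257.60 + $913.50 + $157.50 = $1328.60.

$1328.60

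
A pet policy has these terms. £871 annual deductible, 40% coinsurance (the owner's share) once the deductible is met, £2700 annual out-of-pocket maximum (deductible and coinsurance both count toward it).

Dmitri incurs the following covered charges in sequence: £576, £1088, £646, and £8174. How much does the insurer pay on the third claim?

£387.60

Claim 1 (£576): entire amount goes to the deductible. Owner pays £576; OOP now £576. Plan pays £576 − £576 = £0.
Claim 2 (£1088): £295 finishes the deductible; £793 goes to coinsurance; 40% of £793 = £317.20. Owner pays £612.20; OOP now £1188.20. Plan pays £1088 − £612.20 = £475.80.
Claim 3 (£646): deductible already satisfied, so owner's share is 40% × £646 = £258.40. Owner pays £258.40; OOP now £1446.60. Insurer: £646 − £258.40 = £387.60.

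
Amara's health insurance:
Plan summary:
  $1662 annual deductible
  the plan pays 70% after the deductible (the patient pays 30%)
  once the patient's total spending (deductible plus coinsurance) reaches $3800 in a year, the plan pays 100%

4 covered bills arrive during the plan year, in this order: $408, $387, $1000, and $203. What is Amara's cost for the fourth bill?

Claim 1 — $408: entire amount goes to the deductible. Patient pays $408; OOP now $408.
Claim 2 — $387: fully absorbed by the deductible. Cost to patient: $387. OOP to date $795.
Claim 3 — $1000: $867 to deductible, leaving $133; patient's 30% is $39.90. Cost to patient: $906.90. OOP to date $1701.90.
Claim 4 — $203: deductible met; 30% of $203 = $60.90. Patient pays $60.90; OOP now $1762.80.

$60.90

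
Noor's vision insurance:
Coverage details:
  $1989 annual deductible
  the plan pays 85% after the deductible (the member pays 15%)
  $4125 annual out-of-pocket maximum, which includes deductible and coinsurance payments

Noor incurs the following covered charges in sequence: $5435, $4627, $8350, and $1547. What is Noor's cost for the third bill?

$925.05

Claim 1 — $5435: $1989 finishes the deductible; $3446 goes to coinsurance; member's 15% is $516.90. Member owes $2505.90 (running OOP $2505.90).
Claim 2 — $4627: 15% coinsurance on $4627 = $694.05. Member pays $694.05; OOP now $3199.95.
Claim 3 — $8350: deductible already satisfied, so member's share is 15% × $8350 = $1252.50. That would push OOP to $4452.45, over the $4125 cap, so member pays $4125 − $3199.95 = $925.05.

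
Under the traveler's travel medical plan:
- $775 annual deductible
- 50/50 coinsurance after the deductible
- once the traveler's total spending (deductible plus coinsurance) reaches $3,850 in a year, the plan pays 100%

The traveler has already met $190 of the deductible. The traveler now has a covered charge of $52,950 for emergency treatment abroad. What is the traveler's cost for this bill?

$3,660

Remaining deductible: $775 − $190 = $585.
After the $585 deductible portion, $52,950 − $585 = $52,365 is subject to coinsurance.
50% of $52,365 = $26,182.50 falls to the traveler.
That puts the traveler's cost at $585 + $26,182.50 = $26,767.50 before any cap.
Year-to-date out-of-pocket would reach $190 + $26,767.50 = $26,957.50, above the $3,850 maximum, so the traveler pays only $3,850 − $190 = $3,660.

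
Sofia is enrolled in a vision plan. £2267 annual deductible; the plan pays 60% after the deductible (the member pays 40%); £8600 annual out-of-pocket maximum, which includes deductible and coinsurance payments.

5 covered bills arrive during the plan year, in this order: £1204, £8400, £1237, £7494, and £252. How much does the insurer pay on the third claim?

Claim 1 — £1204: entire amount goes to the deductible. Member pays £1204; OOP now £1204. Plan pays £1204 − £1204 = £0.
Claim 2 — £8400: deductible takes £1063, £7337 remains; member's 40% is £2934.80. Member owes £3997.80 (running OOP £5201.80). Insurer: £8400 − £3997.80 = £4402.20.
Claim 3 — £1237: deductible met; 40% of £1237 = £494.80. Member pays £494.80; OOP now £5696.60. Plan pays £1237 − £494.80 = £742.20.

£742.20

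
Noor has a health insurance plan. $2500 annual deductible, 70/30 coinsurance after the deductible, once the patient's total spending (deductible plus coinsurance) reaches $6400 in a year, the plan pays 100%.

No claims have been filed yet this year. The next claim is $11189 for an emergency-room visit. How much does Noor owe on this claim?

$5106.70

Deductible not yet touched, so the first $2500 of the bill goes to the deductible.
The remaining $8689 (= $11189 − $2500) moves to coinsurance.
Patient's 30% share of $8689 is $2606.70.
Patient responsibility before any cap: $2500 + $2606.70 = $5106.70.
Year-to-date out-of-pocket becomes $0 + $5106.70 = $5106.70, still under the $6400 maximum, so no cap applies.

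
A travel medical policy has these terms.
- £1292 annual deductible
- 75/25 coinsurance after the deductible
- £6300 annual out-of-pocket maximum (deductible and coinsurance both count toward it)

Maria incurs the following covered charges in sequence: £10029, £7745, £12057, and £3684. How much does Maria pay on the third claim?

#1 (£10029): £1292 finishes the deductible; £8737 goes to coinsurance; traveler's 25% is £2184.25. Cost to traveler: £3476.25. OOP to date £3476.25.
#2 (£7745): 25% coinsurance on £7745 = £1936.25. Cost to traveler: £1936.25. OOP to date £5412.50.
#3 (£12057): 25% coinsurance on £12057 = £3014.25. OOP would hit £8426.75 > £6300, so the cap limits the traveler to £6300 − £5412.50 = £887.50.

£887.50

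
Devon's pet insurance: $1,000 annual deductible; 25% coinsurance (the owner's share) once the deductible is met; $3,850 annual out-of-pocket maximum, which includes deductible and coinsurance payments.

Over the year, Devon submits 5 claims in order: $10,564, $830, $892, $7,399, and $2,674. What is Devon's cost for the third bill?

$223

Claim 1 — $10,564: $1,000 finishes the deductible; $9,564 goes to coinsurance; owner's 25% is $2,391. Owner pays $3,391; OOP now $3,391.
Claim 2 — $830: deductible met; 25% of $830 = $207.50. Cost to owner: $207.50. OOP to date $3,598.50.
Claim 3 — $892: deductible met; 25% of $892 = $223. Owner owes $223 (running OOP $3,821.50).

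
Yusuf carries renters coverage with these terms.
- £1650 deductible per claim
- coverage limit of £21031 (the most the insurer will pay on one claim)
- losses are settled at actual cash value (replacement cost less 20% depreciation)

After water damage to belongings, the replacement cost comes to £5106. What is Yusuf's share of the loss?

At 20% depreciation, ACV = £5106 − £1021.20 = £4084.80.
After the deductible, £4084.80 − £1650 = £2434.80 remains.
£2434.80 is within the £21031 limit, so the insurer pays £2434.80.
Out of pocket: £5106 − £2434.80 = £2671.20.

£2671.20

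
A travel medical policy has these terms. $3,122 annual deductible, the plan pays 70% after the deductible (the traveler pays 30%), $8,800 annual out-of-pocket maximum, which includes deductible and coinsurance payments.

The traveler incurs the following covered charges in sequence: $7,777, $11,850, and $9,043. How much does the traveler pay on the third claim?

$726.50

Claim 1 — $7,777: $3,122 finishes the deductible; $4,655 goes to coinsurance; coinsurance $4,655 × 30% = $1,396.50. Cost to traveler: $4,518.50. OOP to date $4,518.50.
Claim 2 — $11,850: deductible met; 30% of $11,850 = $3,555. Traveler pays $3,555; OOP now $8,073.50.
Claim 3 — $9,043: deductible already satisfied, so traveler's share is 30% × $9,043 = $2,712.90. Adding that to $8,073.50 gives $10,786.40, past the $8,800 cap; traveler pays only $8,800 − $8,073.50 = $726.50.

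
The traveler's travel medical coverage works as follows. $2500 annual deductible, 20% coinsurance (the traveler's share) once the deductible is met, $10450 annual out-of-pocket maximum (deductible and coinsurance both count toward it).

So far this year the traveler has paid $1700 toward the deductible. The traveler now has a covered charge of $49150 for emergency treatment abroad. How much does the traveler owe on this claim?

$8750

Deductible still to meet: $2500 − $1700 = $800.
The remaining $48350 (= $49150 − $800) moves to coinsurance.
Traveler's 20% share of $48350 is $9670.
That puts the traveler's cost at $800 + $9670 = $10470 before any cap.
That would bring total out-of-pocket to $12170, past the $10450 cap. The traveler is capped at $10450 − $1700 = $8750 on this claim.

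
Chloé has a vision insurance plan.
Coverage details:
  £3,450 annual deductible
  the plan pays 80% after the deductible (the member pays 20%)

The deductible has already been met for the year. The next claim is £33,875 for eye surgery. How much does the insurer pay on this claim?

The deductible is already satisfied, so the full bill goes to coinsurance.
Member's 20% share of £33,875 is £6,775.
Insurer pays the balance: £33,875 − £6,775 = £27,100.

£27,100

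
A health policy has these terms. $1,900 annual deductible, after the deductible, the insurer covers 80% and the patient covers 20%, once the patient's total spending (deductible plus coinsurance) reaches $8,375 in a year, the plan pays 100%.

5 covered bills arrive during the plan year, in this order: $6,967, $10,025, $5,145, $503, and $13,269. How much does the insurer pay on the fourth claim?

$402.40

Claim 1 — $6,967: $1,900 to deductible, leaving $5,067; 20% of $5,067 = $1,013.40. Cost to patient: $2,913.40. OOP to date $2,913.40. Insurer: $6,967 − $2,913.40 = $4,053.60.
Claim 2 — $10,025: deductible met; 20% of $10,025 = $2,005. Patient pays $2,005; OOP now $4,918.40. Insurer: $10,025 − $2,005 = $8,020.
Claim 3 — $5,145: 20% coinsurance on $5,145 = $1,029. Patient pays $1,029; OOP now $5,947.40. Insurer: $5,145 − $1,029 = $4,116.
Claim 4 — $503: 20% coinsurance on $503 = $100.60. Cost to patient: $100.60. OOP to date $6,048. Plan pays $503 − $100.60 = $402.40.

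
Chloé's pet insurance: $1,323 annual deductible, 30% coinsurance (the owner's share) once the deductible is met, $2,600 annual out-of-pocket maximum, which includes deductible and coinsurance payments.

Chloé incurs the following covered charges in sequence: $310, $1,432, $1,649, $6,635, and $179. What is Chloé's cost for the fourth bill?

$656.60

Bill 1, $310: entire amount goes to the deductible. Cost to owner: $310. OOP to date $310.
Bill 2, $1,432: $1,013 finishes the deductible; $419 goes to coinsurance; 30% of $419 = $125.70. Owner owes $1,138.70 (running OOP $1,448.70).
Bill 3, $1,649: deductible met; 30% of $1,649 = $494.70. Owner pays $494.70; OOP now $1,943.40.
Bill 4, $6,635: deductible met; 30% of $6,635 = $1,990.50. Adding that to $1,943.40 gives $3,933.90, past the $2,600 cap; owner pays only $2,600 − $1,943.40 = $656.60.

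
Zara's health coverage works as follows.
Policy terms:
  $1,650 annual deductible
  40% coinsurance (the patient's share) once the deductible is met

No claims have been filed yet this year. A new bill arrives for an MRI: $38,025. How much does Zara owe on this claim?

Nothing has been paid toward the $1,650 deductible, so the first $1,650 of this charge is applied there.
That leaves $38,025 − $1,650 = $36,375 for coinsurance.
Patient's 40% share of $36,375 is $14,550.
Patient responsibility: $1,650 + $14,550 = $16,200.

$16,200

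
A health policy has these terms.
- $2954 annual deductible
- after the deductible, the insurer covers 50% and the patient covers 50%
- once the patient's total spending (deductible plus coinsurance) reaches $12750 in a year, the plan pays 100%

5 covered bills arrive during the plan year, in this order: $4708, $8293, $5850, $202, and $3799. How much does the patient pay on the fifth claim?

$1746.50

Claim 1 — $4708: $2954 to deductible, leaving $1754; 50% of $1754 = $877. Patient pays $3831; OOP now $3831.
Claim 2 — $8293: 50% coinsurance on $8293 = $4146.50. Cost to patient: $4146.50. OOP to date $7977.50.
Claim 3 — $5850: deductible met; 50% of $5850 = $2925. Patient pays $2925; OOP now $10902.50.
Claim 4 — $202: deductible already satisfied, so patient's share is 50% × $202 = $101. Patient pays $101; OOP now $11003.50.
Claim 5 — $3799: 50% coinsurance on $3799 = $1899.50. OOP would hit $12903 > $12750, so the cap limits the patient to $12750 − $11003.50 = $1746.50.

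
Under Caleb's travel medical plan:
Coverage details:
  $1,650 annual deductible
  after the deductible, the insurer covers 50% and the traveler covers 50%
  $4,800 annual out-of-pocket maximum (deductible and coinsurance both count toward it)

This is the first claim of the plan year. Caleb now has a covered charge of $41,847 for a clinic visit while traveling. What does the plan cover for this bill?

$37,047

The full $1,650 deductible is still open; $1,650 of this bill applies to it.
The remaining $40,197 (= $41,847 − $1,650) moves to coinsurance.
50% of $40,197 = $20,098.50 falls to the traveler.
Traveler responsibility before any cap: $1,650 + $20,098.50 = $21,748.50.
Adding $21,748.50 to the $0 already spent would give $21,748.50, which exceeds the $4,800 cap; the traveler pays just $4,800 − $0 = $4,800.
Insurer pays the balance: $41,847 − $4,800 = $37,047.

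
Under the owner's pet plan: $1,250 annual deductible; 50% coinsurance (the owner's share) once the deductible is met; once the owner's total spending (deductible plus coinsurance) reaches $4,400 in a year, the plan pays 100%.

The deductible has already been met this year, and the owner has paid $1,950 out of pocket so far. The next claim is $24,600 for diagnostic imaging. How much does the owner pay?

$2,450

With the deductible met, the entire $24,600 is subject to coinsurance.
50% of $24,600 = $12,300 falls to the owner.
That would bring total out-of-pocket to $14,250, past the $4,400 cap. The owner is capped at $4,400 − $1,950 = $2,450 on this claim.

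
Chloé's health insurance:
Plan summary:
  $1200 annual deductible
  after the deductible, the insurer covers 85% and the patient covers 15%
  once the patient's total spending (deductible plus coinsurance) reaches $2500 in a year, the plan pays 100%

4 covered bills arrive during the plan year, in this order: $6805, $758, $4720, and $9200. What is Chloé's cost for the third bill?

Claim 1 ($6805): $1200 finishes the deductible; $5605 goes to coinsurance; coinsurance $5605 × 15% = $840.75. Patient owes $2040.75 (running OOP $2040.75).
Claim 2 ($758): deductible met; 15% of $758 = $113.70. Cost to patient: $113.70. OOP to date $2154.45.
Claim 3 ($4720): 15% coinsurance on $4720 = $708. Adding that to $2154.45 gives $2862.45, past the $2500 cap; patient pays only $2500 − $2154.45 = $345.55.

$345.55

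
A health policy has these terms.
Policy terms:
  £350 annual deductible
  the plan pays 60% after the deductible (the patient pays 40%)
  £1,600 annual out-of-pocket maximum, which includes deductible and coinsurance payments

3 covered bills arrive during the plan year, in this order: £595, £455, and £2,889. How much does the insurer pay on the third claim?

Claim 1 — £595: deductible takes £350, £245 remains; patient's 40% is £98. Patient owes £448 (running OOP £448). Plan pays £595 − £448 = £147.
Claim 2 — £455: deductible met; 40% of £455 = £182. Patient pays £182; OOP now £630. Plan pays £455 − £182 = £273.
Claim 3 — £2,889: deductible met; 40% of £2,889 = £1,155.60. OOP would hit £1,785.60 > £1,600, so the cap limits the patient to £1,600 − £630 = £970. Insurer: £2,889 − £970 = £1,919.

£1,919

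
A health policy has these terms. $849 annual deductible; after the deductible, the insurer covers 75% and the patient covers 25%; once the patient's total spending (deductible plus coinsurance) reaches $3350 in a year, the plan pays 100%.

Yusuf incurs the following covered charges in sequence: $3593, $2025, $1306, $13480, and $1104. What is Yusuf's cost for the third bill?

Bill 1, $3593: $849 finishes the deductible; $2744 goes to coinsurance; 25% of $2744 = $686. Cost to patient: $1535. OOP to date $1535.
Bill 2, $2025: deductible met; 25% of $2025 = $506.25. Patient pays $506.25; OOP now $2041.25.
Bill 3, $1306: deductible already satisfied, so patient's share is 25% × $1306 = $326.50. Patient owes $326.50 (running OOP $2367.75).

$326.50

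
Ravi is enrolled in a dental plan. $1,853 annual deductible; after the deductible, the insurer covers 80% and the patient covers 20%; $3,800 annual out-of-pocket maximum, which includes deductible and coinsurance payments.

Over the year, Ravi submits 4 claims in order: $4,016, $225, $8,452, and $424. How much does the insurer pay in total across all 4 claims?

#1 ($4,016): $1,853 to deductible, leaving $2,163; coinsurance $2,163 × 20% = $432.60. Patient pays $2,285.60; OOP now $2,285.60. Insurer: $4,016 − $2,285.60 = $1,730.40.
#2 ($225): deductible already satisfied, so patient's share is 20% × $225 = $45. Cost to patient: $45. OOP to date $2,330.60. Insurer: $225 − $45 = $180.
#3 ($8,452): 20% coinsurance on $8,452 = $1,690.40. OOP would hit $4,021 > $3,800, so the cap limits the patient to $3,800 − $2,330.60 = $1,469.40. Plan pays $8,452 − $1,469.40 = $6,982.60.
#4 ($424): deductible met; 20% of $424 = $84.80. Adding that to $3,800 gives $3,884.80, past the $3,800 cap; patient pays only $3,800 − $3,800 = $0. Plan pays $424 − $0 = $424.
Insurer total: $1,730.40 + $180 + $6,982.60 + $424 = $9,317.

$9,317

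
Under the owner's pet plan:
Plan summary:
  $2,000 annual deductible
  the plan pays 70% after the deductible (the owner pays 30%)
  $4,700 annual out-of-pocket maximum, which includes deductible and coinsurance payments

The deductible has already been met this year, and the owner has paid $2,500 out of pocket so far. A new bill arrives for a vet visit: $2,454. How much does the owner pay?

$736.20

With the deductible met, the entire $2,454 is subject to coinsurance.
30% of $2,454 = $736.20 falls to the owner.
Cumulative spending $2,500 + $736.20 = $3,236.20 stays under the $4,700 maximum.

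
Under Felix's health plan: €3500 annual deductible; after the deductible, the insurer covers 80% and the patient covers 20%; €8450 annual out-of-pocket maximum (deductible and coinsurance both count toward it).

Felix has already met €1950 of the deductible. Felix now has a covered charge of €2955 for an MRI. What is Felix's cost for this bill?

€1950 of the €3500 deductible is already met, leaving €1550.
That leaves €2955 − €1550 = €1405 for coinsurance.
Coinsurance: €1405 × 20% = €281.
That puts the patient's cost at €1550 + €281 = €1831 before any cap.
Year-to-date out-of-pocket becomes €1950 + €1831 = €3781, still under the €8450 maximum, so no cap applies.

€1831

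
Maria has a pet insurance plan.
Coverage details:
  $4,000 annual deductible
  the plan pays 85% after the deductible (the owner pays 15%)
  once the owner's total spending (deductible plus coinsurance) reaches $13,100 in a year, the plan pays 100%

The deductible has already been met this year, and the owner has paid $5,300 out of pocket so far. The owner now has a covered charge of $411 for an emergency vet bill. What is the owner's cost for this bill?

With the deductible met, the entire $411 is subject to coinsurance.
Coinsurance: $411 × 15% = $61.65.
Year-to-date out-of-pocket becomes $5,300 + $61.65 = $5,361.65, still under the $13,100 maximum, so no cap applies.

$61.65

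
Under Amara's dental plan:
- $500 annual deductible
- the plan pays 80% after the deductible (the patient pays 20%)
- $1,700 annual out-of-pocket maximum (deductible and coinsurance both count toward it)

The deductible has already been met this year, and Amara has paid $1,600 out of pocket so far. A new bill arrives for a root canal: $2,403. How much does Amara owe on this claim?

$100

The deductible is already satisfied, so the full bill goes to coinsurance.
20% of $2,403 = $480.60 falls to the patient.
That would bring total out-of-pocket to $2,080.60, past the $1,700 cap. The patient is capped at $1,700 − $1,600 = $100 on this claim.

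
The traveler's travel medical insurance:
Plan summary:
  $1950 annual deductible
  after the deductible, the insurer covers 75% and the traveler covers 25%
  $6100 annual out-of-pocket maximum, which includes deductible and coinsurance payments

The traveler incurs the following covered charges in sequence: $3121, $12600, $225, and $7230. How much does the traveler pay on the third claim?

Claim 1 ($3121): deductible takes $1950, $1171 remains; coinsurance $1171 × 25% = $292.75. Cost to traveler: $2242.75. OOP to date $2242.75.
Claim 2 ($12600): 25% coinsurance on $12600 = $3150. Traveler pays $3150; OOP now $5392.75.
Claim 3 ($225): deductible met; 25% of $225 = $56.25. Traveler owes $56.25 (running OOP $5449).

$56.25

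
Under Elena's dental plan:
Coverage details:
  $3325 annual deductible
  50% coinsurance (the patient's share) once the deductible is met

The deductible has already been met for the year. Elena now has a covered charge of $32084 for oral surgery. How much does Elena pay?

With the deductible met, the entire $32084 is subject to coinsurance.
Coinsurance: $32084 × 50% = $16042.

$16042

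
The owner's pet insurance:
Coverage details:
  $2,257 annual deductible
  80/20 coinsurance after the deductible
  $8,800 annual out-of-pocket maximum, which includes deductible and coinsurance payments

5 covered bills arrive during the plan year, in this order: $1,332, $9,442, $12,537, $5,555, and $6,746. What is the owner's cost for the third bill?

$2,507.40

Claim 1 — $1,332: all of it applies to the deductible. Owner owes $1,332 (running OOP $1,332).
Claim 2 — $9,442: $925 to deductible, leaving $8,517; 20% of $8,517 = $1,703.40. Cost to owner: $2,628.40. OOP to date $3,960.40.
Claim 3 — $12,537: deductible met; 20% of $12,537 = $2,507.40. Cost to owner: $2,507.40. OOP to date $6,467.80.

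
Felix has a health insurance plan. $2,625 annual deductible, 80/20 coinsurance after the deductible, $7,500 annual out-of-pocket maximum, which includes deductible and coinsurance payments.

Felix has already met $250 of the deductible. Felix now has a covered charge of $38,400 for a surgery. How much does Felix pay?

Deductible still to meet: $2,625 − $250 = $2,375.
That leaves $38,400 − $2,375 = $36,025 for coinsurance.
Patient's 20% share of $36,025 is $7,205.
So the patient owes $2,375 + $7,205 = $9,580 before any cap.
Adding $9,580 to the $250 already spent would give $9,830, which exceeds the $7,500 cap; the patient pays just $7,500 − $250 = $7,250.

$7,250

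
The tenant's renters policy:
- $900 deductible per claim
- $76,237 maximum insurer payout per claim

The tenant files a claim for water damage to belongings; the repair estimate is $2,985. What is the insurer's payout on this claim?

$2,085

Less the $900 deductible: $2,985 − $900 = $2,085.
That's under the $76,237 cap, so the insurer reimburses the full $2,085.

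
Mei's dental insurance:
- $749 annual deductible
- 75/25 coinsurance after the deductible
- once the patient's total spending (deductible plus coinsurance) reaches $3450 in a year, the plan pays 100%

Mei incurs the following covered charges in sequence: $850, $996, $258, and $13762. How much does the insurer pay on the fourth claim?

$11399.75

Bill 1, $850: $749 to deductible, leaving $101; coinsurance $101 × 25% = $25.25. Patient pays $774.25; OOP now $774.25. Insurer: $850 − $774.25 = $75.75.
Bill 2, $996: deductible already satisfied, so patient's share is 25% × $996 = $249. Patient pays $249; OOP now $1023.25. Plan pays $996 − $249 = $747.
Bill 3, $258: deductible already satisfied, so patient's share is 25% × $258 = $64.50. Cost to patient: $64.50. OOP to date $1087.75. Insurer: $258 − $64.50 = $193.50.
Bill 4, $13762: deductible met; 25% of $13762 = $3440.50. OOP would hit $4528.25 > $3450, so the cap limits the patient to $3450 − $1087.75 = $2362.25. Insurer: $13762 − $2362.25 = $11399.75.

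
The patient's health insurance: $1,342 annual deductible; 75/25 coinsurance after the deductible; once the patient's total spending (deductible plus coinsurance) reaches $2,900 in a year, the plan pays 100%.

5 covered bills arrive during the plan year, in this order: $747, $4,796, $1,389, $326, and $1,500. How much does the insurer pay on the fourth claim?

Bill 1, $747: all of it applies to the deductible. Patient owes $747 (running OOP $747). Plan pays $747 − $747 = $0.
Bill 2, $4,796: $595 finishes the deductible; $4,201 goes to coinsurance; coinsurance $4,201 × 25% = $1,050.25. Cost to patient: $1,645.25. OOP to date $2,392.25. Insurer: $4,796 − $1,645.25 = $3,150.75.
Bill 3, $1,389: 25% coinsurance on $1,389 = $347.25. Cost to patient: $347.25. OOP to date $2,739.50. Insurer: $1,389 − $347.25 = $1,041.75.
Bill 4, $326: deductible already satisfied, so patient's share is 25% × $326 = $81.50. Patient pays $81.50; OOP now $2,821. Insurer: $326 − $81.50 = $244.50.

$244.50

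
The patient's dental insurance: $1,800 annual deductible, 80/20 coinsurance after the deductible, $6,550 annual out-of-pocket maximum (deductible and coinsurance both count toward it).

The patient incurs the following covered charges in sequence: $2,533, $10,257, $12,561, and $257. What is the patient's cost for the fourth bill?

#1 ($2,533): deductible takes $1,800, $733 remains; coinsurance $733 × 20% = $146.60. Patient owes $1,946.60 (running OOP $1,946.60).
#2 ($10,257): 20% coinsurance on $10,257 = $2,051.40. Cost to patient: $2,051.40. OOP to date $3,998.
#3 ($12,561): deductible met; 20% of $12,561 = $2,512.20. Patient owes $2,512.20 (running OOP $6,510.20).
#4 ($257): deductible met; 20% of $257 = $51.40. Adding that to $6,510.20 gives $6,561.60, past the $6,550 cap; patient pays only $6,550 − $6,510.20 = $39.80.

$39.80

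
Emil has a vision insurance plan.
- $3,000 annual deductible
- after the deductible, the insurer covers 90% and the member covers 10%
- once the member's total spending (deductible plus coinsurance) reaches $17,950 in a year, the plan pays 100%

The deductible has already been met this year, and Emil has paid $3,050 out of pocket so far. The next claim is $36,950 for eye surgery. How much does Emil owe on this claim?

With the deductible met, the entire $36,950 is subject to coinsurance.
10% of $36,950 = $3,695 falls to the member.
Total out-of-pocket so far would be $3,050 + $3,695 = $6,745, below the $17,950 cap — no reduction.

$3,695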